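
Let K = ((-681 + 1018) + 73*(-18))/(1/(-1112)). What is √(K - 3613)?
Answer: 61*√291 ≈ 1040.6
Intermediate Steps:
K = 1086424 (K = (337 - 1314)/(-1/1112) = -977*(-1112) = 1086424)
√(K - 3613) = √(1086424 - 3613) = √1082811 = 61*√291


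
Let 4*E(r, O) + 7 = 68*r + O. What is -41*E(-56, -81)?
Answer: 39934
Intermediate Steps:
E(r, O) = -7/4 + 17*r + O/4 (E(r, O) = -7/4 + (68*r + O)/4 = -7/4 + (O + 68*r)/4 = -7/4 + (17*r + O/4) = -7/4 + 17*r + O/4)
-41*E(-56, -81) = -41*(-7/4 + 17*(-56) + (¼)*(-81)) = -41*(-7/4 - 952 - 81/4) = -41*(-974) = 39934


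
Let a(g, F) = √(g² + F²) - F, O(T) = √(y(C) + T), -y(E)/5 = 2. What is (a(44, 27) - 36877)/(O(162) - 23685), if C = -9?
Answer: 874071240/560979073 - 23685*√2665/560979073 - 2*√101270/560979073 + 73808*√38/560979073 ≈ 1.5567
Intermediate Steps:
y(E) = -10 (y(E) = -5*2 = -10)
O(T) = √(-10 + T)
a(g, F) = √(F² + g²) - F
(a(44, 27) - 36877)/(O(162) - 23685) = ((√(27² + 44²) - 1*27) - 36877)/(√(-10 + 162) - 23685) = ((√(729 + 1936) - 27) - 36877)/(√152 - 23685) = ((√2665 - 27) - 36877)/(2*√38 - 23685) = ((-27 + √2665) - 36877)/(-23685 + 2*√38) = (-36904 + √2665)/(-23685 + 2*√38)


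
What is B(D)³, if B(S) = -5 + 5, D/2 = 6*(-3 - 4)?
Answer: 0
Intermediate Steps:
D = -84 (D = 2*(6*(-3 - 4)) = 2*(6*(-7)) = 2*(-42) = -84)
B(S) = 0
B(D)³ = 0³ = 0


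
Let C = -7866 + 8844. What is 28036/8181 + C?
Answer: 8029054/8181 ≈ 981.43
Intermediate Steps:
C = 978
28036/8181 + C = 28036/8181 + 978 = 8029054/8181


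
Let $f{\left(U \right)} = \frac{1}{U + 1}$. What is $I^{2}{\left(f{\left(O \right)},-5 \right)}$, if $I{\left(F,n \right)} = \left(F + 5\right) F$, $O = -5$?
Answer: $\frac{361}{256} \approx 1.4102$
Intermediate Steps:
$f{\left(U \right)} = \frac{1}{1 + U}$
$I{\left(F,n \right)} = F \left(5 + F\right)$ ($I{\left(F,n \right)} = \left(5 + F\right) F = F \left(5 + F\right)$)
$I^{2}{\left(f{\left(O \right)},-5 \right)} = \left(\frac{5 + \frac{1}{1 - 5}}{1 - 5}\right)^{2} = \left(\frac{5 + \frac{1}{-4}}{-4}\right)^{2} = \left(- \frac{5 - \frac{1}{4}}{4}\right)^{2} = \left(\left(- \frac{1}{4}\right) \frac{19}{4}\right)^{2} = \left(- \frac{19}{16}\right)^{2} = \frac{361}{256}$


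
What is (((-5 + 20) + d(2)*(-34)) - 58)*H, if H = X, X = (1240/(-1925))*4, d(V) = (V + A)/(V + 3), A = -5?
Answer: 112096/1925 ≈ 58.232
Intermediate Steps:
d(V) = (-5 + V)/(3 + V) (d(V) = (V - 5)/(V + 3) = (-5 + V)/(3 + V))
X = -992/385 (X = (1240*(-1/1925))*4 = -248/385*4 = -992/385 ≈ -2.5766)
H = -992/385 ≈ -2.5766
(((-5 + 20) + d(2)*(-34)) - 58)*H = (((-5 + 20) + ((-5 + 2)/(3 + 2))*(-34)) - 58)*(-992/385) = ((15 + (-3/5)*(-34)) - 58)*(-992/385) = ((15 + ((⅕)*(-3))*(-34)) - 58)*(-992/385) = ((15 - ⅗*(-34)) - 58)*(-992/385) = ((15 + 102/5) - 58)*(-992/385) = (177/5 - 58)*(-992/385) = -113/5*(-992/385) = 112096/1925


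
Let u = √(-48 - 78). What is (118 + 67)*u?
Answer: 555*I*√14 ≈ 2076.6*I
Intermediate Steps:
u = 3*I*√14 (u = √(-126) = 3*I*√14 ≈ 11.225*I)
(118 + 67)*u = (118 + 67)*(3*I*√14) = 185*(3*I*√14) = 555*I*√14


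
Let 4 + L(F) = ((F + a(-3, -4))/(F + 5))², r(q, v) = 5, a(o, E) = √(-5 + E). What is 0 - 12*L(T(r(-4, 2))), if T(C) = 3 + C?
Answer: 7452/169 - 576*I/169 ≈ 44.095 - 3.4083*I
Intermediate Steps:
L(F) = -4 + (F + 3*I)²/(5 + F)² (L(F) = -4 + ((F + √(-5 - 4))/(F + 5))² = -4 + ((F + √(-9))/(5 + F))² = -4 + ((F + 3*I)/(5 + F))² = -4 + (F + 3*I)²/(5 + F)²)
0 - 12*L(T(r(-4, 2))) = 0 - 12*(-4 + ((3 + 5) + 3*I)²/(5 + (3 + 5))²) = 0 - 12*(-4 + (8 + 3*I)²/(5 + 8)²) = 0 - 12*(-4 + (8 + 3*I)²/13²) = 0 - 12*(-4 + (8 + 3*I)²/169) = 0 + (48 - 12*(8 + 3*I)²/169) = 48 - 12*(8 + 3*I)²/169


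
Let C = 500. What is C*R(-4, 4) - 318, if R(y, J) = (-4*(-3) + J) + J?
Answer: 9682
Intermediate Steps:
R(y, J) = 12 + 2*J (R(y, J) = (12 + J) + J = 12 + 2*J)
C*R(-4, 4) - 318 = 500*(12 + 2*4) - 318 = 500*(12 + 8) - 318 = 500*20 - 318 = 10000 - 318 = 9682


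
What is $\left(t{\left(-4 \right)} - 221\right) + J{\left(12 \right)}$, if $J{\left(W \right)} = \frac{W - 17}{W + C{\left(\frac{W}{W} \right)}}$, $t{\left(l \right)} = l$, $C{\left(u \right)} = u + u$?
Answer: $- \frac{3155}{14} \approx -225.36$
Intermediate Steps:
$C{\left(u \right)} = 2 u$
$J{\left(W \right)} = \frac{-17 + W}{2 + W}$ ($J{\left(W \right)} = \frac{W - 17}{W + 2 \frac{W}{W}} = \frac{-17 + W}{W + 2 \cdot 1} = \frac{-17 + W}{W + 2} = \frac{-17 + W}{2 + W}$)
$\left(t{\left(-4 \right)} - 221\right) + J{\left(12 \right)} = \left(-4 - 221\right) + \frac{-17 + 12}{2 + 12} = -225 + \frac{1}{14} \left(-5\right) = -225 - \frac{5}{14} = - \frac{3155}{14}$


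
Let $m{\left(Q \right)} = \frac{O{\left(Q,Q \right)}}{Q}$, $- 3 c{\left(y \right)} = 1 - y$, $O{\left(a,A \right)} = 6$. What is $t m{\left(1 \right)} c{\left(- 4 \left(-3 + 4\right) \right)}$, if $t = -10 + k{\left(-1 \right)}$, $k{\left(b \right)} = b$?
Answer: $110$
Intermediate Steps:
$t = -11$ ($t = -10 - 1 = -11$)
$c{\left(y \right)} = - \frac{1}{3} + \frac{y}{3}$ ($c{\left(y \right)} = - \frac{1 - y}{3} = - \frac{1}{3} + \frac{y}{3}$)
$m{\left(Q \right)} = \frac{6}{Q}$
$t m{\left(1 \right)} c{\left(- 4 \left(-3 + 4\right) \right)} = - 11 \cdot \frac{6}{1} \left(- \frac{1}{3} + \frac{\left(-4\right) \left(-3 + 4\right)}{3}\right) = - 11 \cdot 6 \cdot 1 \left(- \frac{1}{3} + \frac{\left(-4\right) 1}{3}\right) = \left(-11\right) 6 \left(- \frac{1}{3} + \frac{1}{3} \left(-4\right)\right) = - 66 \left(- \frac{1}{3} - \frac{4}{3}\right) = \left(-66\right) \left(- \frac{5}{3}\right) = 110$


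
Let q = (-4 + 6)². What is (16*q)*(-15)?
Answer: -960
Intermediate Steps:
q = 4 (q = 2² = 4)
(16*q)*(-15) = (16*4)*(-15) = 64*(-15) = -960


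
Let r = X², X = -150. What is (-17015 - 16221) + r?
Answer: -10736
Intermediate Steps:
r = 22500 (r = (-150)² = 22500)
(-17015 - 16221) + r = (-17015 - 16221) + 22500 = -33236 + 22500 = -10736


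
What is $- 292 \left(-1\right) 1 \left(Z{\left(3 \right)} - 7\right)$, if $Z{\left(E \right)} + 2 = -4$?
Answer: $-3796$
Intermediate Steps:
$Z{\left(E \right)} = -6$ ($Z{\left(E \right)} = -2 - 4 = -6$)
$- 292 \left(-1\right) 1 \left(Z{\left(3 \right)} - 7\right) = - 292 \left(-1\right) 1 \left(-6 - 7\right) = - 292 \left(\left(-1\right) \left(-13\right)\right) = \left(-292\right) 13 = -3796$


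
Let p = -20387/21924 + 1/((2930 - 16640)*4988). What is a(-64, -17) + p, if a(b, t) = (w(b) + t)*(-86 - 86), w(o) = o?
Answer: 60019023714247/4308285240 ≈ 13931.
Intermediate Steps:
a(b, t) = -172*b - 172*t (a(b, t) = (b + t)*(-86 - 86) = (b + t)*(-172) = -172*b - 172*t)
p = -4006249433/4308285240 (p = -20387*1/21924 + (1/4988)/(-13710) = -703/756 - 1/13710*1/4988 = -703/756 - 1/68385480 = -4006249433/4308285240 ≈ -0.92989)
a(-64, -17) + p = (-172*(-64) - 172*(-17)) - 4006249433/4308285240 = (11008 + 2924) - 4006249433/4308285240 = 13932 - 4006249433/4308285240 = 60019023714247/4308285240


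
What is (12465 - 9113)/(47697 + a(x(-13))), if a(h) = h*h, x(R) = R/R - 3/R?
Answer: 566488/8061049 ≈ 0.070275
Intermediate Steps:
x(R) = 1 - 3/R
a(h) = h**2
(12465 - 9113)/(47697 + a(x(-13))) = (12465 - 9113)/(47697 + ((-3 - 13)/(-13))**2) = 3352/(47697 + (-1/13*(-16))**2) = 3352/(47697 + (16/13)**2) = 3352/(47697 + 256/169) = 3352/(8061049/169) = 3352*(169/8061049) = 566488/8061049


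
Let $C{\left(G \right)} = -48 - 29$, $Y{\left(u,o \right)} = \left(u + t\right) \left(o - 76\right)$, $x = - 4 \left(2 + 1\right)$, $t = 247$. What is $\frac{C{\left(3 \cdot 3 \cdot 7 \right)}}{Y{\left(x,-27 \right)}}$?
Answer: $\frac{77}{24205} \approx 0.0031812$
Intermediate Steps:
$x = -12$ ($x = \left(-4\right) 3 = -12$)
$Y{\left(u,o \right)} = \left(-76 + o\right) \left(247 + u\right)$ ($Y{\left(u,o \right)} = \left(u + 247\right) \left(o - 76\right) = \left(247 + u\right) \left(-76 + o\right) = \left(-76 + o\right) \left(247 + u\right)$)
$C{\left(G \right)} = -77$
$\frac{C{\left(3 \cdot 3 \cdot 7 \right)}}{Y{\left(x,-27 \right)}} = - \frac{77}{-18772 - -912 + 247 \left(-27\right) - -324} = - \frac{77}{-18772 + 912 - 6669 + 324} = - \frac{77}{-24205} = \left(-77\right) \left(- \frac{1}{24205}\right) = \frac{77}{24205}$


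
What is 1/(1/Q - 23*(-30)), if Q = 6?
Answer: 6/4141 ≈ 0.0014489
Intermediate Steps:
1/(1/Q - 23*(-30)) = 1/(1/6 - 23*(-30)) = 1/(1/6 + 690) = 1/(4141/6) = 6/4141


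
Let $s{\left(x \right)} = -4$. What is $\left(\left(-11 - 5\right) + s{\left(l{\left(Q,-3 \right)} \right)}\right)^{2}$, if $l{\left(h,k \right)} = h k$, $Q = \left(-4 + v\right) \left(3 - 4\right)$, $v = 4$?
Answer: $400$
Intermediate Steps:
$Q = 0$ ($Q = \left(-4 + 4\right) \left(3 - 4\right) = 0 \left(-1\right) = 0$)
$\left(\left(-11 - 5\right) + s{\left(l{\left(Q,-3 \right)} \right)}\right)^{2} = \left(\left(-11 - 5\right) - 4\right)^{2} = \left(-16 - 4\right)^{2} = \left(-20\right)^{2} = 400$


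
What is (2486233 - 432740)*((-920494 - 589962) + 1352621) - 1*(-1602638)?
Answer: -324111465017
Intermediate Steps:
(2486233 - 432740)*((-920494 - 589962) + 1352621) - 1*(-1602638) = 2053493*(-1510456 + 1352621) + 1602638 = 2053493*(-157835) + 1602638 = -324113067655 + 1602638 = -324111465017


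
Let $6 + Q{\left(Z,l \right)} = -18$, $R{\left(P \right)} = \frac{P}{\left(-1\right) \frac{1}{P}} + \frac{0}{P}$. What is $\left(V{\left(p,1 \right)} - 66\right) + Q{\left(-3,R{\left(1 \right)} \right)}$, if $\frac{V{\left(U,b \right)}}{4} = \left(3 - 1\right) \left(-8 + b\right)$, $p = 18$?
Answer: $-146$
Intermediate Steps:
$V{\left(U,b \right)} = -64 + 8 b$ ($V{\left(U,b \right)} = 4 \left(3 - 1\right) \left(-8 + b\right) = 4 \cdot 2 \left(-8 + b\right) = 4 \left(-16 + 2 b\right) = -64 + 8 b$)
$R{\left(P \right)} = - P^{2}$ ($R{\left(P \right)} = P \left(- P\right) + 0 = - P^{2} + 0 = - P^{2}$)
$Q{\left(Z,l \right)} = -24$ ($Q{\left(Z,l \right)} = -6 - 18 = -24$)
$\left(V{\left(p,1 \right)} - 66\right) + Q{\left(-3,R{\left(1 \right)} \right)} = \left(\left(-64 + 8 \cdot 1\right) - 66\right) - 24 = \left(\left(-64 + 8\right) - 66\right) - 24 = \left(-56 - 66\right) - 24 = -122 - 24 = -146$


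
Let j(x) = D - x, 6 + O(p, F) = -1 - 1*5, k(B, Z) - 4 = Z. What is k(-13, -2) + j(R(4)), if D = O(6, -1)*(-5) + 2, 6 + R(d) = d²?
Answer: 54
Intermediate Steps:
R(d) = -6 + d²
k(B, Z) = 4 + Z
O(p, F) = -12 (O(p, F) = -6 + (-1 - 1*5) = -6 + (-1 - 5) = -6 - 6 = -12)
D = 62 (D = -12*(-5) + 2 = 60 + 2 = 62)
j(x) = 62 - x
k(-13, -2) + j(R(4)) = (4 - 2) + (62 - (-6 + 4²)) = 2 + (62 - (-6 + 16)) = 2 + (62 - 1*10) = 2 + (62 - 10) = 2 + 52 = 54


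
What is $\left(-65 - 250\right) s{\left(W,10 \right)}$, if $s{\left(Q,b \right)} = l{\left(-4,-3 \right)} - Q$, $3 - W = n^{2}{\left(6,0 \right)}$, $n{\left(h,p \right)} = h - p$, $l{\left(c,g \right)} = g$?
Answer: $-9450$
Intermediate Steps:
$W = -33$ ($W = 3 - \left(6 - 0\right)^{2} = 3 - \left(6 + 0\right)^{2} = 3 - 6^{2} = 3 - 36 = -33$)
$s{\left(Q,b \right)} = -3 - Q$
$\left(-65 - 250\right) s{\left(W,10 \right)} = \left(-65 - 250\right) \left(-3 - -33\right) = - 315 \left(-3 + 33\right) = \left(-315\right) 30 = -9450$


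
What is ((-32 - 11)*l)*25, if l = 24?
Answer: -25800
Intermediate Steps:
((-32 - 11)*l)*25 = ((-32 - 11)*24)*25 = -43*24*25 = -1032*25 = -25800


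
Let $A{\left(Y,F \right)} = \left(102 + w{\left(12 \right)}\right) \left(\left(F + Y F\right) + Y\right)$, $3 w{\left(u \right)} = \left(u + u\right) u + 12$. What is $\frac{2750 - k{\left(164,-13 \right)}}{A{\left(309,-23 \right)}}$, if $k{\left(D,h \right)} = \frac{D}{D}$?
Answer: $- \frac{2749}{1377842} \approx -0.0019951$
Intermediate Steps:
$w{\left(u \right)} = 4 + \frac{2 u^{2}}{3}$ ($w{\left(u \right)} = \frac{\left(u + u\right) u + 12}{3} = \frac{2 u u + 12}{3} = \frac{2 u^{2} + 12}{3} = \frac{12 + 2 u^{2}}{3} = 4 + \frac{2 u^{2}}{3}$)
$k{\left(D,h \right)} = 1$
$A{\left(Y,F \right)} = 202 F + 202 Y + 202 F Y$ ($A{\left(Y,F \right)} = \left(102 + \left(4 + \frac{2 \cdot 12^{2}}{3}\right)\right) \left(\left(F + Y F\right) + Y\right) = \left(102 + \left(4 + \frac{2}{3} \cdot 144\right)\right) \left(\left(F + F Y\right) + Y\right) = \left(102 + \left(4 + 96\right)\right) \left(F + Y + F Y\right) = \left(102 + 100\right) \left(F + Y + F Y\right) = 202 \left(F + Y + F Y\right) = 202 F + 202 Y + 202 F Y$)
$\frac{2750 - k{\left(164,-13 \right)}}{A{\left(309,-23 \right)}} = \frac{2750 - 1}{202 \left(-23\right) + 202 \cdot 309 + 202 \left(-23\right) 309} = \frac{2750 - 1}{-4646 + 62418 - 1435614} = \frac{2749}{-1377842} = 2749 \left(- \frac{1}{1377842}\right) = - \frac{2749}{1377842}$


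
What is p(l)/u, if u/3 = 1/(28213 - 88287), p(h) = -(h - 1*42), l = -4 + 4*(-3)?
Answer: -3484292/3 ≈ -1.1614e+6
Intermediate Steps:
l = -16 (l = -4 - 12 = -16)
p(h) = 42 - h (p(h) = -(h - 42) = -(-42 + h) = 42 - h)
u = -3/60074 (u = 3/(28213 - 88287) = 3/(-60074) = 3*(-1/60074) = -3/60074 ≈ -4.9938e-5)
p(l)/u = (42 - 1*(-16))/(-3/60074) = (42 + 16)*(-60074/3) = 58*(-60074/3) = -3484292/3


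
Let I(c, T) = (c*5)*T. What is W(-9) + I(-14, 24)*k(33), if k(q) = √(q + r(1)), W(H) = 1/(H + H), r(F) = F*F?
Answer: -1/18 - 1680*√34 ≈ -9796.1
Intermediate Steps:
r(F) = F²
I(c, T) = 5*T*c (I(c, T) = (5*c)*T = 5*T*c)
W(H) = 1/(2*H)
k(q) = √(1 + q) (k(q) = √(q + 1²) = √(q + 1) = √(1 + q))
W(-9) + I(-14, 24)*k(33) = (½)/(-9) + (5*24*(-14))*√(1 + 33) = (½)*(-⅑) - 1680*√34 = -1/18 - 1680*√34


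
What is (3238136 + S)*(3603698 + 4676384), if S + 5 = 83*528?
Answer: 27174856520310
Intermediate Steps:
S = 43819 (S = -5 + 83*528 = -5 + 43824 = 43819)
(3238136 + S)*(3603698 + 4676384) = (3238136 + 43819)*(3603698 + 4676384) = 3281955*8280082 = 27174856520310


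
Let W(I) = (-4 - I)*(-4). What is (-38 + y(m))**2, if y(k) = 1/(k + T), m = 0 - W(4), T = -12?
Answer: 2798929/1936 ≈ 1445.7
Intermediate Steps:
W(I) = 16 + 4*I
m = -32 (m = 0 - (16 + 4*4) = 0 - (16 + 16) = 0 - 1*32 = 0 - 32 = -32)
y(k) = 1/(-12 + k) (y(k) = 1/(k - 12) = 1/(-12 + k))
(-38 + y(m))**2 = (-38 + 1/(-12 - 32))**2 = (-38 + 1/(-44))**2 = (-38 - 1/44)**2 = (-1673/44)**2 = 2798929/1936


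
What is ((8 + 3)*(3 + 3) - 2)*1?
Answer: 64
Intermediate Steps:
((8 + 3)*(3 + 3) - 2)*1 = (11*6 - 2)*1 = (66 - 2)*1 = 64*1 = 64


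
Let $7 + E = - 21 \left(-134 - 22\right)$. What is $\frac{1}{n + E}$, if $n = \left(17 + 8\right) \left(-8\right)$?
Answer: $\frac{1}{3069} \approx 0.00032584$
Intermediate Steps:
$E = 3269$ ($E = -7 - 21 \left(-134 - 22\right) = -7 - -3276 = -7 + 3276 = 3269$)
$n = -200$ ($n = 25 \left(-8\right) = -200$)
$\frac{1}{n + E} = \frac{1}{-200 + 3269} = \frac{1}{3069}$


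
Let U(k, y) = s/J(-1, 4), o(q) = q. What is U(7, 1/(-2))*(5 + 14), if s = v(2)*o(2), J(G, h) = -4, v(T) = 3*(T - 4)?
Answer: 57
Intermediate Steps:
v(T) = -12 + 3*T (v(T) = 3*(-4 + T) = -12 + 3*T)
s = -12 (s = (-12 + 3*2)*2 = (-12 + 6)*2 = -6*2 = -12)
U(k, y) = 3 (U(k, y) = -12/(-4) = -12*(-¼) = 3)
U(7, 1/(-2))*(5 + 14) = 3*(5 + 14) = 3*19 = 57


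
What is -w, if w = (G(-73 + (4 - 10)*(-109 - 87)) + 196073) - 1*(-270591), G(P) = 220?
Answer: -466884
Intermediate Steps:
w = 466884 (w = (220 + 196073) - 1*(-270591) = 196293 + 270591 = 466884)
-w = -1*466884 = -466884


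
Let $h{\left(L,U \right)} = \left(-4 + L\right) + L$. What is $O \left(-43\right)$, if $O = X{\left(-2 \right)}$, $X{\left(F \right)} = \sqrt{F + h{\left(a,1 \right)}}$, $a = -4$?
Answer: $- 43 i \sqrt{14} \approx - 160.89 i$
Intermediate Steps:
$h{\left(L,U \right)} = -4 + 2 L$
$X{\left(F \right)} = \sqrt{-12 + F}$ ($X{\left(F \right)} = \sqrt{F + \left(-4 + 2 \left(-4\right)\right)} = \sqrt{F - 12} = \sqrt{-12 + F}$)
$O = i \sqrt{14}$ ($O = \sqrt{-12 - 2} = \sqrt{-14} = i \sqrt{14} \approx 3.7417 i$)
$O \left(-43\right) = i \sqrt{14} \left(-43\right) = - 43 i \sqrt{14}$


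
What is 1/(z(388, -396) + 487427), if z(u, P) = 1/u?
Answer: 388/189121677 ≈ 2.0516e-6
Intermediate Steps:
1/(z(388, -396) + 487427) = 1/(1/388 + 487427) = 1/(189121677/388) = 388/189121677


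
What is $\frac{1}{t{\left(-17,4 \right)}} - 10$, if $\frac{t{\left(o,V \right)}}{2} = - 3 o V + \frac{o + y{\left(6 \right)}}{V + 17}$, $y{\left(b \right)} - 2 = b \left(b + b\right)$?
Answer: $- \frac{28933}{2894} \approx -9.9976$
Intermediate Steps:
$y{\left(b \right)} = 2 + 2 b^{2}$ ($y{\left(b \right)} = 2 + b \left(b + b\right) = 2 + b 2 b = 2 + 2 b^{2}$)
$t{\left(o,V \right)} = - 6 V o + \frac{2 \left(74 + o\right)}{17 + V}$ ($t{\left(o,V \right)} = 2 \left(- 3 o V + \frac{o + \left(2 + 2 \cdot 6^{2}\right)}{V + 17}\right) = 2 \left(- 3 V o + \frac{o + \left(2 + 2 \cdot 36\right)}{17 + V}\right) = 2 \left(- 3 V o + \frac{o + \left(2 + 72\right)}{17 + V}\right) = 2 \left(- 3 V o + \frac{o + 74}{17 + V}\right) = 2 \left(- 3 V o + \frac{74 + o}{17 + V}\right) = 2 \left(\frac{74 + o}{17 + V} - 3 V o\right) = - 6 V o + \frac{2 \left(74 + o\right)}{17 + V}$)
$\frac{1}{t{\left(-17,4 \right)}} - 10 = \frac{1}{2 \frac{1}{17 + 4} \left(74 - 17 - 204 \left(-17\right) - - 51 \cdot 4^{2}\right)} - 10 = \frac{1}{2 \cdot \frac{1}{21} \left(74 - 17 + 3468 - \left(-51\right) 16\right)} - 10 = \frac{1}{2 \cdot \frac{1}{21} \left(74 - 17 + 3468 + 816\right)} - 10 = \frac{1}{2 \cdot \frac{1}{21} \cdot 4341} - 10 = \frac{1}{\frac{2894}{7}} - 10 = \frac{7}{2894} - 10 = - \frac{28933}{2894}$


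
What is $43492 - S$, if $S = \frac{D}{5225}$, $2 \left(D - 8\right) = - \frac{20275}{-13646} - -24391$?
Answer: $\frac{6201656566203}{142600700} \approx 43490.0$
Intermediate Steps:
$D = \frac{333078197}{27292}$ ($D = 8 + \frac{- \frac{20275}{-13646} - -24391}{2} = 8 + \frac{\left(-20275\right) \left(- \frac{1}{13646}\right) + 24391}{2} = 8 + \frac{\frac{20275}{13646} + 24391}{2} = 8 + \frac{1}{2} \cdot \frac{332859861}{13646} = 8 + \frac{332859861}{27292} = \frac{333078197}{27292} \approx 12204.0$)
$S = \frac{333078197}{142600700}$ ($S = \frac{333078197}{27292 \cdot 5225} = \frac{333078197}{27292} \cdot \frac{1}{5225} = \frac{333078197}{142600700} \approx 2.3357$)
$43492 - S = 43492 - \frac{333078197}{142600700} = \frac{6201656566203}{142600700}$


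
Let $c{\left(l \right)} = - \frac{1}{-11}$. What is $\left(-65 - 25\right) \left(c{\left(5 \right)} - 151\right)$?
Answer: $\frac{149400}{11} \approx 13582.0$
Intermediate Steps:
$c{\left(l \right)} = \frac{1}{11}$ ($c{\left(l \right)} = \left(-1\right) \left(- \frac{1}{11}\right) = \frac{1}{11}$)
$\left(-65 - 25\right) \left(c{\left(5 \right)} - 151\right) = \left(-65 - 25\right) \left(\frac{1}{11} - 151\right) = \left(-90\right) \left(- \frac{1660}{11}\right) = \frac{149400}{11}$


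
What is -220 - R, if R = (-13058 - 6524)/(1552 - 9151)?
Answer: -1691362/7599 ≈ -222.58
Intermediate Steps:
R = 19582/7599 (R = -19582/(-7599) = -19582*(-1/7599) = 19582/7599 ≈ 2.5769)
-220 - R = -220 - 1*19582/7599 = -220 - 19582/7599 = -1691362/7599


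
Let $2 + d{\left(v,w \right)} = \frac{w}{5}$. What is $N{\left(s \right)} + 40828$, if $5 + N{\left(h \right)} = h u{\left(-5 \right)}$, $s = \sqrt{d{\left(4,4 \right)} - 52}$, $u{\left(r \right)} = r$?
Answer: $40823 - i \sqrt{1330} \approx 40823.0 - 36.469 i$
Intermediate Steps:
$d{\left(v,w \right)} = -2 + \frac{w}{5}$
$s = \frac{i \sqrt{1330}}{5}$ ($s = \sqrt{\left(-2 + \frac{1}{5} \cdot 4\right) - 52} = \sqrt{\left(-2 + \frac{4}{5}\right) - 52} = \sqrt{- \frac{6}{5} - 52} = \sqrt{- \frac{266}{5}} = \frac{i \sqrt{1330}}{5} \approx 7.2938 i$)
$N{\left(h \right)} = -5 - 5 h$ ($N{\left(h \right)} = -5 + h \left(-5\right) = -5 - 5 h$)
$N{\left(s \right)} + 40828 = \left(-5 - 5 \frac{i \sqrt{1330}}{5}\right) + 40828 = \left(-5 - i \sqrt{1330}\right) + 40828 = 40823 - i \sqrt{1330}$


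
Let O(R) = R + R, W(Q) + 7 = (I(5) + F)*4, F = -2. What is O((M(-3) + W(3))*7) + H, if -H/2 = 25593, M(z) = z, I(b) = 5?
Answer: -51158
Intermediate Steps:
H = -51186 (H = -2*25593 = -51186)
W(Q) = 5 (W(Q) = -7 + (5 - 2)*4 = -7 + 3*4 = -7 + 12 = 5)
O(R) = 2*R
O((M(-3) + W(3))*7) + H = 2*((-3 + 5)*7) - 51186 = 2*(2*7) - 51186 = 2*14 - 51186 = 28 - 51186 = -51158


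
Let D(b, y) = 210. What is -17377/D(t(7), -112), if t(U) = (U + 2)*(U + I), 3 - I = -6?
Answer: -17377/210 ≈ -82.748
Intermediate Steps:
I = 9 (I = 3 - 1*(-6) = 3 + 6 = 9)
t(U) = (2 + U)*(9 + U) (t(U) = (U + 2)*(U + 9) = (2 + U)*(9 + U))
-17377/D(t(7), -112) = -17377/210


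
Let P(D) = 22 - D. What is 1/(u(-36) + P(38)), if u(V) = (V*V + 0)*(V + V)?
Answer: -1/93328 ≈ -1.0715e-5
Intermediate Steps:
u(V) = 2*V**3 (u(V) = (V**2 + 0)*(2*V) = V**2*(2*V) = 2*V**3)
1/(u(-36) + P(38)) = 1/(2*(-36)**3 + (22 - 1*38)) = 1/(2*(-46656) + (22 - 38)) = 1/(-93312 - 16) = 1/(-93328) = -1/93328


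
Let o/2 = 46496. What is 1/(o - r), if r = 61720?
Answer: 1/31272 ≈ 3.1977e-5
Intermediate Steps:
o = 92992 (o = 2*46496 = 92992)
1/(o - r) = 1/(92992 - 1*61720) = 1/(92992 - 61720) = 1/31272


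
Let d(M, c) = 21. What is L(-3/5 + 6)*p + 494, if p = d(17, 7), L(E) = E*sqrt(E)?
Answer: 494 + 1701*sqrt(15)/25 ≈ 757.52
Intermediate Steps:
L(E) = E**(3/2)
p = 21
L(-3/5 + 6)*p + 494 = (-3/5 + 6)**(3/2)*21 + 494 = (27/5)**(3/2)*21 + 494 = (81*sqrt(15)/25)*21 + 494 = 1701*sqrt(15)/25 + 494 = 494 + 1701*sqrt(15)/25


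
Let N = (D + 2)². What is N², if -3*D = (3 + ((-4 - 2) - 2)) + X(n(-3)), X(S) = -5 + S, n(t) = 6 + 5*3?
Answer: 625/81 ≈ 7.7160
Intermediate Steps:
n(t) = 21 (n(t) = 6 + 15 = 21)
D = -11/3 (D = -((3 + ((-4 - 2) - 2)) + (-5 + 21))/3 = -((3 + (-6 - 2)) + 16)/3 = -((3 - 8) + 16)/3 = -(-5 + 16)/3 = -⅓*11 = -11/3 ≈ -3.6667)
N = 25/9 (N = (-11/3 + 2)² = (-5/3)² = 25/9 ≈ 2.7778)
N² = (25/9)² = 625/81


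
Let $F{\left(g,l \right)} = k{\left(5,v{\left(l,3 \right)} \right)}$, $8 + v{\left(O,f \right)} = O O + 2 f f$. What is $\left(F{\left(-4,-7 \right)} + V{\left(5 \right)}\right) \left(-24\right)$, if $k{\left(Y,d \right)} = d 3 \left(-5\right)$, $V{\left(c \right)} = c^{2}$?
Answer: $20640$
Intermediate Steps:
$v{\left(O,f \right)} = -8 + O^{2} + 2 f^{2}$ ($v{\left(O,f \right)} = -8 + \left(O O + 2 f f\right) = -8 + \left(O^{2} + 2 f^{2}\right) = -8 + O^{2} + 2 f^{2}$)
$k{\left(Y,d \right)} = - 15 d$ ($k{\left(Y,d \right)} = 3 d \left(-5\right) = - 15 d$)
$F{\left(g,l \right)} = -150 - 15 l^{2}$ ($F{\left(g,l \right)} = - 15 \left(-8 + l^{2} + 2 \cdot 3^{2}\right) = - 15 \left(-8 + l^{2} + 2 \cdot 9\right) = - 15 \left(-8 + l^{2} + 18\right) = - 15 \left(10 + l^{2}\right) = -150 - 15 l^{2}$)
$\left(F{\left(-4,-7 \right)} + V{\left(5 \right)}\right) \left(-24\right) = \left(\left(-150 - 15 \left(-7\right)^{2}\right) + 5^{2}\right) \left(-24\right) = \left(\left(-150 - 735\right) + 25\right) \left(-24\right) = \left(-885 + 25\right) \left(-24\right) = \left(-860\right) \left(-24\right) = 20640$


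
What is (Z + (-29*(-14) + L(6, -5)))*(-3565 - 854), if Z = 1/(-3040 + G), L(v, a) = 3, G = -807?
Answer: -6952951818/3847 ≈ -1.8074e+6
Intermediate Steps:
Z = -1/3847 (Z = 1/(-3040 - 807) = 1/(-3847) = -1/3847 ≈ -0.00025994)
(Z + (-29*(-14) + L(6, -5)))*(-3565 - 854) = (-1/3847 + (-29*(-14) + 3))*(-3565 - 854) = (-1/3847 + (406 + 3))*(-4419) = (-1/3847 + 409)*(-4419) = (1573422/3847)*(-4419) = -6952951818/3847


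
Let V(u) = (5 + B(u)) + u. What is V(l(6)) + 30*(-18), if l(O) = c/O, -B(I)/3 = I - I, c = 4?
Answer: -1603/3 ≈ -534.33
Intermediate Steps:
B(I) = 0 (B(I) = -3*(I - I) = -3*0 = 0)
l(O) = 4/O
V(u) = 5 + u (V(u) = (5 + 0) + u = 5 + u)
V(l(6)) + 30*(-18) = (5 + 4/6) + 30*(-18) = (5 + 4*(⅙)) - 540 = (5 + ⅔) - 540 = 17/3 - 540 = -1603/3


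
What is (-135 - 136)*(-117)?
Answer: 31707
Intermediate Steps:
(-135 - 136)*(-117) = -271*(-117) = 31707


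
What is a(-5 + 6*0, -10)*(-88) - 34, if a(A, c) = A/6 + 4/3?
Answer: -78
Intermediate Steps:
a(A, c) = 4/3 + A/6 (a(A, c) = A*(1/6) + 4*(1/3) = A/6 + 4/3 = 4/3 + A/6)
a(-5 + 6*0, -10)*(-88) - 34 = (4/3 + (-5 + 6*0)/6)*(-88) - 34 = (4/3 + (-5 + 0)/6)*(-88) - 34 = (4/3 + (1/6)*(-5))*(-88) - 34 = (4/3 - 5/6)*(-88) - 34 = (1/2)*(-88) - 34 = -44 - 34 = -78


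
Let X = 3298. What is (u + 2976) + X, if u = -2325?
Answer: 3949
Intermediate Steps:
(u + 2976) + X = (-2325 + 2976) + 3298 = 651 + 3298 = 3949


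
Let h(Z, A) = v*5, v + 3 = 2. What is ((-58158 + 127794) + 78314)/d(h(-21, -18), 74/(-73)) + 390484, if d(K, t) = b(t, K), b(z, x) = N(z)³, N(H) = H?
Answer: 50339211633/202612 ≈ 2.4845e+5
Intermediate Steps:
v = -1 (v = -3 + 2 = -1)
b(z, x) = z³
h(Z, A) = -5 (h(Z, A) = -1*5 = -5)
d(K, t) = t³
((-58158 + 127794) + 78314)/d(h(-21, -18), 74/(-73)) + 390484 = ((-58158 + 127794) + 78314)/((74/(-73))³) + 390484 = (69636 + 78314)/((74*(-1/73))³) + 390484 = 147950/((-74/73)³) + 390484 = 147950/(-405224/389017) + 390484 = 147950*(-389017/405224) + 390484 = -28777532575/202612 + 390484 = 50339211633/202612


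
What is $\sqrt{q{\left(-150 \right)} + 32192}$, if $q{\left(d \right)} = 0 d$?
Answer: $8 \sqrt{503} \approx 179.42$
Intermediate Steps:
$q{\left(d \right)} = 0$
$\sqrt{q{\left(-150 \right)} + 32192} = \sqrt{0 + 32192} = \sqrt{32192} = 8 \sqrt{503}$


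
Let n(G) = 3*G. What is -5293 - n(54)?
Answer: -5455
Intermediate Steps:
-5293 - n(54) = -5293 - 3*54 = -5293 - 1*162 = -5293 - 162 = -5455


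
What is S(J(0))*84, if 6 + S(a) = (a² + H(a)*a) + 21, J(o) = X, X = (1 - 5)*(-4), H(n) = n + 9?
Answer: 56364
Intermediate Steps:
H(n) = 9 + n
X = 16 (X = -4*(-4) = 16)
J(o) = 16
S(a) = 15 + a² + a*(9 + a) (S(a) = -6 + ((a² + (9 + a)*a) + 21) = -6 + ((a² + a*(9 + a)) + 21) = -6 + (21 + a² + a*(9 + a)) = 15 + a² + a*(9 + a))
S(J(0))*84 = (15 + 16² + 16*(9 + 16))*84 = (15 + 256 + 16*25)*84 = (15 + 256 + 400)*84 = 671*84 = 56364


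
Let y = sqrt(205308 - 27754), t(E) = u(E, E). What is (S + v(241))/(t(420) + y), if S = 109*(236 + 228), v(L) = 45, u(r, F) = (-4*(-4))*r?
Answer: 170086560/22490423 - 50621*sqrt(177554)/44980846 ≈ 7.0884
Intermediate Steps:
u(r, F) = 16*r
t(E) = 16*E
S = 50576 (S = 109*464 = 50576)
y = sqrt(177554) ≈ 421.37
(S + v(241))/(t(420) + y) = (50576 + 45)/(16*420 + sqrt(177554)) = 50621/(6720 + sqrt(177554))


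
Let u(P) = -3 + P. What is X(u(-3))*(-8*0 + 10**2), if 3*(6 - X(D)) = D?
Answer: 800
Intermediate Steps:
X(D) = 6 - D/3
X(u(-3))*(-8*0 + 10**2) = (6 - (-3 - 3)/3)*(-8*0 + 10**2) = (6 - 1/3*(-6))*(0 + 100) = (6 + 2)*100 = 8*100 = 800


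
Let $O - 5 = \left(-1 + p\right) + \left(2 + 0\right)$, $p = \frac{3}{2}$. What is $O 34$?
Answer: $255$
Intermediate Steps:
$p = \frac{3}{2}$ ($p = 3 \cdot \frac{1}{2} = \frac{3}{2} \approx 1.5$)
$O = \frac{15}{2}$ ($O = 5 + \left(\left(-1 + \frac{3}{2}\right) + \left(2 + 0\right)\right) = 5 + \left(\frac{1}{2} + 2\right) = 5 + \frac{5}{2} = \frac{15}{2} \approx 7.5$)
$O 34 = \frac{15}{2} \cdot 34 = 255$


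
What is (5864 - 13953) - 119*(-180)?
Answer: 13331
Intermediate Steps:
(5864 - 13953) - 119*(-180) = -8089 + 21420 = 13331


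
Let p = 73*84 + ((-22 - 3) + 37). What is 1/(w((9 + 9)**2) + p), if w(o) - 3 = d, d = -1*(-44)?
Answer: 1/6191 ≈ 0.00016152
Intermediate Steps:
d = 44
w(o) = 47 (w(o) = 3 + 44 = 47)
p = 6144 (p = 6132 + (-25 + 37) = 6132 + 12 = 6144)
1/(w((9 + 9)**2) + p) = 1/(47 + 6144) = 1/6191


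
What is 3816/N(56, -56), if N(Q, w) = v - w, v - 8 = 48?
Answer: 477/14 ≈ 34.071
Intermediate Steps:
v = 56 (v = 8 + 48 = 56)
N(Q, w) = 56 - w
3816/N(56, -56) = 3816/(56 - 1*(-56)) = 3816/(56 + 56) = 3816/112 = 3816*(1/112) = 477/14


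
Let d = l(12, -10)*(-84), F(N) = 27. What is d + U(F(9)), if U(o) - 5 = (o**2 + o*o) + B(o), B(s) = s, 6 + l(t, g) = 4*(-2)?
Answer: 2666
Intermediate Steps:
l(t, g) = -14 (l(t, g) = -6 + 4*(-2) = -6 - 8 = -14)
U(o) = 5 + o + 2*o**2 (U(o) = 5 + ((o**2 + o*o) + o) = 5 + ((o**2 + o**2) + o) = 5 + (2*o**2 + o) = 5 + (o + 2*o**2) = 5 + o + 2*o**2)
d = 1176 (d = -14*(-84) = 1176)
d + U(F(9)) = 1176 + (5 + 27 + 2*27**2) = 1176 + (5 + 27 + 2*729) = 1176 + (5 + 27 + 1458) = 1176 + 1490 = 2666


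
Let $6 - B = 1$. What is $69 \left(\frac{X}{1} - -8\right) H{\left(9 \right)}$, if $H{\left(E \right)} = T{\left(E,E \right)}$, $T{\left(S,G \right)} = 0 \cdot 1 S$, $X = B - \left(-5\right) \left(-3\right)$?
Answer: $0$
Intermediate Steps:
$B = 5$ ($B = 6 - 1 = 5$)
$X = -10$ ($X = 5 - \left(-5\right) \left(-3\right) = 5 - 15 = -10$)
$T{\left(S,G \right)} = 0$ ($T{\left(S,G \right)} = 0 S = 0$)
$H{\left(E \right)} = 0$
$69 \left(\frac{X}{1} - -8\right) H{\left(9 \right)} = 69 \left(- \frac{10}{1} - -8\right) 0 = 69 \left(\left(-10\right) 1 + 8\right) 0 = 69 \left(-10 + 8\right) 0 = 69 \left(-2\right) 0 = \left(-138\right) 0 = 0$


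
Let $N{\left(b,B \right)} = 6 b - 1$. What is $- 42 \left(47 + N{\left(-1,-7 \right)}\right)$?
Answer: $-1680$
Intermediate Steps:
$N{\left(b,B \right)} = -1 + 6 b$
$- 42 \left(47 + N{\left(-1,-7 \right)}\right) = - 42 \left(47 + \left(-1 + 6 \left(-1\right)\right)\right) = - 42 \left(47 - 7\right) = \left(-42\right) 40 = -1680$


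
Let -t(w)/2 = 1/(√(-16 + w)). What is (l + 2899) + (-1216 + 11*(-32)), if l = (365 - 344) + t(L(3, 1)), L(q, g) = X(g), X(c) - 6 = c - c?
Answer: 1352 + I*√10/5 ≈ 1352.0 + 0.63246*I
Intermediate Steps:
X(c) = 6 (X(c) = 6 + (c - c) = 6 + 0 = 6)
L(q, g) = 6
t(w) = -2/√(-16 + w)
l = 21 + I*√10/5 (l = (365 - 344) - 2/√(-16 + 6) = 21 - (-1)*I*√10/5 = 21 + I*√10/5 ≈ 21.0 + 0.63246*I)
(l + 2899) + (-1216 + 11*(-32)) = ((21 + I*√10/5) + 2899) + (-1216 + 11*(-32)) = (2920 + I*√10/5) + (-1216 - 352) = (2920 + I*√10/5) - 1568 = 1352 + I*√10/5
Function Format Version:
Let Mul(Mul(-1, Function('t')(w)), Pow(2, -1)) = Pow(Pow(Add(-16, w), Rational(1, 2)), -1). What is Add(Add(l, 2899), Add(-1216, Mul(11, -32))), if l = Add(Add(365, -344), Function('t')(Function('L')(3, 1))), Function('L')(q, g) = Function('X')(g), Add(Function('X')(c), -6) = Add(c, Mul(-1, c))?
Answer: Add(1352, Mul(Rational(1, 5), I, Pow(10, Rational(1, 2)))) ≈ Add(1352.0, Mul(0.63246, I))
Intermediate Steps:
Function('X')(c) = 6 (Function('X')(c) = Add(6, Add(c, Mul(-1, c))) = Add(6, 0) = 6)
Function('L')(q, g) = 6
Function('t')(w) = Mul(-2, Pow(Add(-16, w), Rational(-1, 2))) (Function('t')(w) = Mul(-2, Pow(Pow(Add(-16, w), Rational(1, 2)), -1)) = Mul(-2, Pow(Add(-16, w), Rational(-1, 2))))
l = Add(21, Mul(Rational(1, 5), I, Pow(10, Rational(1, 2)))) (l = Add(Add(365, -344), Mul(-2, Pow(Add(-16, 6), Rational(-1, 2)))) = Add(21, Mul(-2, Pow(-10, Rational(-1, 2)))) = Add(21, Mul(-2, Mul(Rational(-1, 10), I, Pow(10, Rational(1, 2))))) = Add(21, Mul(Rational(1, 5), I, Pow(10, Rational(1, 2)))) ≈ Add(21.000, Mul(0.63246, I)))
Add(Add(l, 2899), Add(-1216, Mul(11, -32))) = Add(Add(Add(21, Mul(Rational(1, 5), I, Pow(10, Rational(1, 2)))), 2899), Add(-1216, Mul(11, -32))) = Add(Add(2920, Mul(Rational(1, 5), I, Pow(10, Rational(1, 2)))), Add(-1216, -352)) = Add(Add(2920, Mul(Rational(1, 5), I, Pow(10, Rational(1, 2)))), -1568) = Add(1352, Mul(Rational(1, 5), I, Pow(10, Rational(1, 2))))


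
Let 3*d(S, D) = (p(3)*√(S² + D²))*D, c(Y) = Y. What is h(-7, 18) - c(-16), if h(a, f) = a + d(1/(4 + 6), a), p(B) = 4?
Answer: 9 - 182*√29/15 ≈ -56.340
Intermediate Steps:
d(S, D) = 4*D*√(D² + S²)/3 (d(S, D) = ((4*√(S² + D²))*D)/3 = ((4*√(D² + S²))*D)/3 = (4*D*√(D² + S²))/3 = 4*D*√(D² + S²)/3)
h(a, f) = a + 4*a*√(1/100 + a²)/3 (h(a, f) = a + 4*a*√(a² + (1/(4 + 6))²)/3 = a + 4*a*√(a² + (1/10)²)/3 = a + 4*a*√(a² + (⅒)²)/3 = a + 4*a*√(a² + 1/100)/3 = a + 4*a*√(1/100 + a²)/3)
h(-7, 18) - c(-16) = (1/15)*(-7)*(15 + 2*√(1 + 100*(-7)²)) - 1*(-16) = (1/15)*(-7)*(15 + 2*√(1 + 100*49)) + 16 = (1/15)*(-7)*(15 + 2*√(1 + 4900)) + 16 = (1/15)*(-7)*(15 + 2*√4901) + 16 = (1/15)*(-7)*(15 + 2*(13*√29)) + 16 = (1/15)*(-7)*(15 + 26*√29) + 16 = (-7 - 182*√29/15) + 16 = 9 - 182*√29/15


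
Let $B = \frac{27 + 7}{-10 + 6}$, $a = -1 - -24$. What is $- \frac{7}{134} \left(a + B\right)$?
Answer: $- \frac{203}{268} \approx -0.75746$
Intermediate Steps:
$a = 23$ ($a = -1 + 24 = 23$)
$B = - \frac{17}{2}$ ($B = \frac{34}{-4} = 34 \left(- \frac{1}{4}\right) = - \frac{17}{2} \approx -8.5$)
$- \frac{7}{134} \left(a + B\right) = - \frac{7}{134} \left(23 - \frac{17}{2}\right) = \left(-7\right) \frac{1}{134} \cdot \frac{29}{2} = \left(- \frac{7}{134}\right) \frac{29}{2} = - \frac{203}{268}$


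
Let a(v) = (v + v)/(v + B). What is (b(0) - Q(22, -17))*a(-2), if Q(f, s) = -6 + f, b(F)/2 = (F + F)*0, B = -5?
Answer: -64/7 ≈ -9.1429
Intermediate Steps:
b(F) = 0 (b(F) = 2*((F + F)*0) = 2*((2*F)*0) = 2*0 = 0)
a(v) = 2*v/(-5 + v) (a(v) = (v + v)/(v - 5) = (2*v)/(-5 + v) = 2*v/(-5 + v))
(b(0) - Q(22, -17))*a(-2) = (0 - (-6 + 22))*(2*(-2)/(-5 - 2)) = (0 - 1*16)*(2*(-2)/(-7)) = (0 - 16)*(2*(-2)*(-⅐)) = -16*4/7 = -64/7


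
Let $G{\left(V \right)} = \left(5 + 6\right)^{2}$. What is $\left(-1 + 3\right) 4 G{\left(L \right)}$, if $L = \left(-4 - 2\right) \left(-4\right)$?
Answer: $968$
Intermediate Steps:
$L = 24$ ($L = \left(-6\right) \left(-4\right) = 24$)
$G{\left(V \right)} = 121$ ($G{\left(V \right)} = 11^{2} = 121$)
$\left(-1 + 3\right) 4 G{\left(L \right)} = \left(-1 + 3\right) 4 \cdot 121 = 2 \cdot 4 \cdot 121 = 8 \cdot 121 = 968$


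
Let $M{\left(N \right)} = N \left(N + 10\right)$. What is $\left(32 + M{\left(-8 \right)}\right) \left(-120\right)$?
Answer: $-1920$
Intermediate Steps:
$M{\left(N \right)} = N \left(10 + N\right)$
$\left(32 + M{\left(-8 \right)}\right) \left(-120\right) = \left(32 - 8 \left(10 - 8\right)\right) \left(-120\right) = \left(32 - 16\right) \left(-120\right) = 16 \left(-120\right) = -1920$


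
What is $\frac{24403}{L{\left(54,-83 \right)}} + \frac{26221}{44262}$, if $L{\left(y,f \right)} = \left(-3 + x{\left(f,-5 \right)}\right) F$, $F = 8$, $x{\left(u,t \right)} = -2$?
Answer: $- \frac{539538373}{885240} \approx -609.48$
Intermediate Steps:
$L{\left(y,f \right)} = -40$ ($L{\left(y,f \right)} = \left(-3 - 2\right) 8 = \left(-5\right) 8 = -40$)
$\frac{24403}{L{\left(54,-83 \right)}} + \frac{26221}{44262} = \frac{24403}{-40} + \frac{26221}{44262} = 24403 \left(- \frac{1}{40}\right) + 26221 \cdot \frac{1}{44262} = - \frac{24403}{40} + \frac{26221}{44262} = - \frac{539538373}{885240}$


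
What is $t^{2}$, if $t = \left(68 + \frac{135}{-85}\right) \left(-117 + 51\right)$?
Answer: $\frac{5552336196}{289} \approx 1.9212 \cdot 10^{7}$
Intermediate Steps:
$t = - \frac{74514}{17}$ ($t = \left(68 + 135 \left(- \frac{1}{85}\right)\right) \left(-66\right) = \left(68 - \frac{27}{17}\right) \left(-66\right) = \frac{1129}{17} \left(-66\right) = - \frac{74514}{17} \approx -4383.2$)
$t^{2} = \left(- \frac{74514}{17}\right)^{2} = \frac{5552336196}{289}$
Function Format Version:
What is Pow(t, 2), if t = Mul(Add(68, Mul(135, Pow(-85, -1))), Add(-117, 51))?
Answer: Rational(5552336196, 289) ≈ 1.9212e+7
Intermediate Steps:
t = Rational(-74514, 17) (t = Mul(Add(68, Mul(135, Rational(-1, 85))), -66) = Mul(Add(68, Rational(-27, 17)), -66) = Mul(Rational(1129, 17), -66) = Rational(-74514, 17) ≈ -4383.2)
Pow(t, 2) = Pow(Rational(-74514, 17), 2) = Rational(5552336196, 289)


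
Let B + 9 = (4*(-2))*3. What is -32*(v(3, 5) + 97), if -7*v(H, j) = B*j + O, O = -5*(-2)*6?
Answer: -3584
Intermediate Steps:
O = 60 (O = 10*6 = 60)
B = -33 (B = -9 + (4*(-2))*3 = -9 - 8*3 = -9 - 24 = -33)
v(H, j) = -60/7 + 33*j/7 (v(H, j) = -(-33*j + 60)/7 = -(60 - 33*j)/7 = -60/7 + 33*j/7)
-32*(v(3, 5) + 97) = -32*((-60/7 + (33/7)*5) + 97) = -32*((-60/7 + 165/7) + 97) = -32*(15 + 97) = -32*112 = -3584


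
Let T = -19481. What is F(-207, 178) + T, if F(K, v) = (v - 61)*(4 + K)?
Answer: -43232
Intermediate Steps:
F(K, v) = (-61 + v)*(4 + K)
F(-207, 178) + T = (-244 - 61*(-207) + 4*178 - 207*178) - 19481 = (-244 + 12627 + 712 - 36846) - 19481 = -23751 - 19481 = -43232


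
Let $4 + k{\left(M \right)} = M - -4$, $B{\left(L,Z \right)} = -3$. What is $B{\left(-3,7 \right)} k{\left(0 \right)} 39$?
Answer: $0$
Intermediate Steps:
$k{\left(M \right)} = M$ ($k{\left(M \right)} = -4 + \left(M - -4\right) = -4 + \left(M + 4\right) = -4 + \left(4 + M\right) = M$)
$B{\left(-3,7 \right)} k{\left(0 \right)} 39 = \left(-3\right) 0 \cdot 39 = 0 \cdot 39 = 0$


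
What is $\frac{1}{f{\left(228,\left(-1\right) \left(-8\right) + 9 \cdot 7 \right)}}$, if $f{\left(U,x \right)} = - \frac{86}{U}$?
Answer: $- \frac{114}{43} \approx -2.6512$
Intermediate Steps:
$\frac{1}{f{\left(228,\left(-1\right) \left(-8\right) + 9 \cdot 7 \right)}} = \frac{1}{\left(-86\right) \frac{1}{228}} = \frac{1}{- \frac{43}{114}} = - \frac{114}{43}$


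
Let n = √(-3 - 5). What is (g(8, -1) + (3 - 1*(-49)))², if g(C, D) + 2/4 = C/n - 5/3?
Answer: 89113/36 - 598*I*√2/3 ≈ 2475.4 - 281.9*I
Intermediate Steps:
n = 2*I*√2 (n = √(-8) = 2*I*√2 ≈ 2.8284*I)
g(C, D) = -13/6 - I*C*√2/4 (g(C, D) = -½ + (C/((2*I*√2)) - 5/3) = -½ + (C*(-I*√2/4) - 5*⅓) = -½ + (-I*C*√2/4 - 5/3) = -½ + (-5/3 - I*C*√2/4) = -13/6 - I*C*√2/4)
(g(8, -1) + (3 - 1*(-49)))² = ((-13/6 - ¼*I*8*√2) + (3 - 1*(-49)))² = ((-13/6 - 2*I*√2) + (3 + 49))² = ((-13/6 - 2*I*√2) + 52)² = (299/6 - 2*I*√2)²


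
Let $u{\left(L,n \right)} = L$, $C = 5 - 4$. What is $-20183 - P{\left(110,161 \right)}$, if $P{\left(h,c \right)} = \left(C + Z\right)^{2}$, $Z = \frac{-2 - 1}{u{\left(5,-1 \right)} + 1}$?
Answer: $- \frac{80733}{4} \approx -20183.0$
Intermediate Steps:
$C = 1$
$Z = - \frac{1}{2}$ ($Z = \frac{-2 - 1}{5 + 1} = - \frac{3}{6} = \left(-3\right) \frac{1}{6} = - \frac{1}{2} \approx -0.5$)
$P{\left(h,c \right)} = \frac{1}{4}$ ($P{\left(h,c \right)} = \left(1 - \frac{1}{2}\right)^{2} = \left(\frac{1}{2}\right)^{2} = \frac{1}{4}$)
$-20183 - P{\left(110,161 \right)} = -20183 - \frac{1}{4} = - \frac{80733}{4}$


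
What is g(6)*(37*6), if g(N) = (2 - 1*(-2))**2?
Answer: 3552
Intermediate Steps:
g(N) = 16 (g(N) = (2 + 2)**2 = 4**2 = 16)
g(6)*(37*6) = 16*(37*6) = 16*222 = 3552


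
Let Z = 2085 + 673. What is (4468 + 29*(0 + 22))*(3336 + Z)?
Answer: 31115964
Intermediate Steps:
Z = 2758
(4468 + 29*(0 + 22))*(3336 + Z) = (4468 + 29*(0 + 22))*(3336 + 2758) = (4468 + 29*22)*6094 = (4468 + 638)*6094 = 5106*6094 = 31115964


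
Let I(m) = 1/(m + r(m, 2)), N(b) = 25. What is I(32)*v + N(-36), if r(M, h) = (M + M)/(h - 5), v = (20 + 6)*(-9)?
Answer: 49/16 ≈ 3.0625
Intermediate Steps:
v = -234 (v = 26*(-9) = -234)
r(M, h) = 2*M/(-5 + h) (r(M, h) = (2*M)/(-5 + h) = 2*M/(-5 + h))
I(m) = 3/m (I(m) = 1/(m + 2*m/(-5 + 2)) = 1/(m + 2*m/(-3)) = 1/(m + 2*m*(-⅓)) = 1/(m - 2*m/3) = 1/(m/3) = 3/m)
I(32)*v + N(-36) = (3/32)*(-234) + 25 = -351/16 + 25 = 49/16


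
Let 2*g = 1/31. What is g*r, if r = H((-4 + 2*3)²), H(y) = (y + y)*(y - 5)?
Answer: -4/31 ≈ -0.12903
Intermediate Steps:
H(y) = 2*y*(-5 + y) (H(y) = (2*y)*(-5 + y) = 2*y*(-5 + y))
r = -8 (r = 2*(-4 + 2*3)²*(-5 + (-4 + 2*3)²) = 2*(-4 + 6)²*(-5 + (-4 + 6)²) = 2*2²*(-5 + 2²) = 2*4*(-5 + 4) = 2*4*(-1) = -8)
g = 1/62 (g = (½)/31 = (½)*(1/31) = 1/62 ≈ 0.016129)
g*r = (1/62)*(-8) = -4/31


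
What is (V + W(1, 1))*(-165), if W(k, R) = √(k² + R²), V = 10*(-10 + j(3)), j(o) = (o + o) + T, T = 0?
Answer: 6600 - 165*√2 ≈ 6366.7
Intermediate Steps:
j(o) = 2*o (j(o) = (o + o) + 0 = 2*o + 0 = 2*o)
V = -40 (V = 10*(-10 + 2*3) = 10*(-10 + 6) = 10*(-4) = -40)
W(k, R) = √(R² + k²)
(V + W(1, 1))*(-165) = (-40 + √(1² + 1²))*(-165) = (-40 + √(1 + 1))*(-165) = (-40 + √2)*(-165) = 6600 - 165*√2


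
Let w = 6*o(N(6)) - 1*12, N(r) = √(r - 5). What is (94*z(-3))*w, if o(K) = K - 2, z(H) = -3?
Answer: 5076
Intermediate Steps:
N(r) = √(-5 + r)
o(K) = -2 + K
w = -18 (w = 6*(-2 + √(-5 + 6)) - 1*12 = 6*(-2 + √1) - 12 = 6*(-2 + 1) - 12 = 6*(-1) - 12 = -6 - 12 = -18)
(94*z(-3))*w = (94*(-3))*(-18) = -282*(-18) = 5076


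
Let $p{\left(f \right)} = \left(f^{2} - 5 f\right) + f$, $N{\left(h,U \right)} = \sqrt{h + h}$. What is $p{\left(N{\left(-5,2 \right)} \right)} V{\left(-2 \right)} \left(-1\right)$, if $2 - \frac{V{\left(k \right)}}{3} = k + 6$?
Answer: $-60 - 24 i \sqrt{10} \approx -60.0 - 75.895 i$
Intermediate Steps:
$N{\left(h,U \right)} = \sqrt{2} \sqrt{h}$ ($N{\left(h,U \right)} = \sqrt{2 h} = \sqrt{2} \sqrt{h}$)
$p{\left(f \right)} = f^{2} - 4 f$
$V{\left(k \right)} = -12 - 3 k$ ($V{\left(k \right)} = 6 - 3 \left(k + 6\right) = 6 - 3 \left(6 + k\right) = 6 - \left(18 + 3 k\right) = -12 - 3 k$)
$p{\left(N{\left(-5,2 \right)} \right)} V{\left(-2 \right)} \left(-1\right) = \sqrt{2} \sqrt{-5} \left(-4 + \sqrt{2} \sqrt{-5}\right) \left(-12 - -6\right) \left(-1\right) = \sqrt{2} i \sqrt{5} \left(-4 + \sqrt{2} i \sqrt{5}\right) \left(-12 + 6\right) \left(-1\right) = i \sqrt{10} \left(-4 + i \sqrt{10}\right) \left(-6\right) \left(-1\right) = - 6 i \sqrt{10} \left(-4 + i \sqrt{10}\right) \left(-1\right) = 6 i \sqrt{10} \left(-4 + i \sqrt{10}\right)$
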